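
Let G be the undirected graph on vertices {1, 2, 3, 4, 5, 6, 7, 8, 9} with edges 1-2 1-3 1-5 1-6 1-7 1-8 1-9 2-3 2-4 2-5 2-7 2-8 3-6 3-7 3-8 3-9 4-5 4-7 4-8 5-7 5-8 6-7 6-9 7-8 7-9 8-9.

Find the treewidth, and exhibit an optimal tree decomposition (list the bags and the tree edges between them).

Treewidth 4.
One optimal decomposition is:
Bags: B1 = {1, 2, 3, 7, 8}  B2 = {1, 3, 7, 8, 9}  B3 = {1, 2, 5, 7, 8}  B4 = {1, 3, 6, 7, 9}  B5 = {2, 4, 5, 7, 8}
Tree: B1–B2, B1–B3, B2–B4, B3–B5

Each bag holds 5 vertices, so the decomposition has width 4, which upper-bounds the treewidth. On the other hand G contains the 5-clique {1, 3, 7, 8, 9}. A clique must lie in a single bag of any decomposition, so no decomposition can have width below 4. Therefore the treewidth is 4.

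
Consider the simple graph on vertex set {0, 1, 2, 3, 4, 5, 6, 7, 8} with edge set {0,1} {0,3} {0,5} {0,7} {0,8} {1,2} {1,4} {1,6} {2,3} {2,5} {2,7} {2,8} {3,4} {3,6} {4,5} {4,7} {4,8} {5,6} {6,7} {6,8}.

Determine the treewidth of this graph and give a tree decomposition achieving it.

The largest bag has 5 vertices, giving width 4; this decomposition certifies tw(G) ≤ 4. For the lower bound: the 5 vertex sets {0,1}, {4,7}, {2,5}, {6}, {3} are disjoint, each induces a connected subgraph, and every pair is joined by at least one edge of G. Contracting each set to a single vertex therefore yields K_{5} as a minor, and since treewidth is minor-monotone, tw(G) ≥ tw(K_{5}) = 4. The upper and lower bounds meet at 4, so that is the treewidth.

Treewidth 4.
One such decomposition:
Bags: B1 = {0, 1, 2, 4, 6}  B2 = {0, 2, 4, 6, 7}  B3 = {0, 2, 4, 5, 6}  B4 = {0, 2, 3, 4, 6}  B5 = {0, 2, 4, 6, 8}
Tree: B1–B2, B2–B3, B3–B4, B4–B5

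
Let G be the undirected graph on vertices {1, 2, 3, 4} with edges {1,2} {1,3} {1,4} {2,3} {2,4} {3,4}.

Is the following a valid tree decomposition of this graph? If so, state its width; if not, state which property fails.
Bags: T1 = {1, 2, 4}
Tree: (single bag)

No — vertex 3 appears in no bag.

A tree decomposition must satisfy three properties: every vertex lies in some bag; for every edge, both endpoints lie together in some bag; and for every vertex, the bags containing it form a connected subtree. Here vertex 3 appears in no bag, so the decomposition is invalid.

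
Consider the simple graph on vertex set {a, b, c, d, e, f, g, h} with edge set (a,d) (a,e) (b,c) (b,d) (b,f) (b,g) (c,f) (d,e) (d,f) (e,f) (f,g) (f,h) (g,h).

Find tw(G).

A width-2 tree decomposition is:
Bags: B1 = {b, d, f}  B2 = {b, f, g}  B3 = {d, e, f}  B4 = {b, c, f}  B5 = {f, g, h}  B6 = {a, d, e}
Tree: B1–B2, B1–B3, B1–B4, B2–B5, B3–B6
The largest bag has 3 vertices, giving width 2; this decomposition certifies tw(G) ≤ 2. On the other hand G contains the 3-clique {a, d, e}. A clique must lie in a single bag of any decomposition, so no decomposition can have width below 2. Therefore the treewidth is 2.

2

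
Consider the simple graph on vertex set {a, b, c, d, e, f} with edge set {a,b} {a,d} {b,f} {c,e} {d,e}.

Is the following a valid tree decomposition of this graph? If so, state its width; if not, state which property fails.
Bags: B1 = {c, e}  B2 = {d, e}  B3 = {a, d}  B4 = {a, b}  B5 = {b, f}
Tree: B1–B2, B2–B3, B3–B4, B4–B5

Yes; width 1.

Every vertex of G appears in some bag (union = {a, b, c, d, e, f}); every edge is covered by a bag; and for each vertex v the set of bags containing v is connected in the bag tree. The decomposition is therefore valid. The largest bag has 2 vertices, so the width is 1.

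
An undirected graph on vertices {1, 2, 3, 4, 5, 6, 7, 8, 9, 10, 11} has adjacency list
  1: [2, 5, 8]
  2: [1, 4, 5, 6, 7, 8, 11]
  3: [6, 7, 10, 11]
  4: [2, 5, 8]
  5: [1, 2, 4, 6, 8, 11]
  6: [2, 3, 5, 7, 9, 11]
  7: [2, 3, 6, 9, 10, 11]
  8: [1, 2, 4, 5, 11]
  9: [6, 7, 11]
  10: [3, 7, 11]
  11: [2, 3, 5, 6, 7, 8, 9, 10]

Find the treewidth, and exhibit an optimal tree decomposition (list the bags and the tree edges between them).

Treewidth 3.
One such decomposition:
Bags: B1 = {2, 4, 5, 8}  B2 = {2, 5, 8, 11}  B3 = {2, 5, 6, 11}  B4 = {2, 6, 7, 11}  B5 = {3, 6, 7, 11}  B6 = {3, 7, 10, 11}  B7 = {6, 7, 9, 11}  B8 = {1, 2, 5, 8}
Tree: B1–B2, B2–B3, B3–B4, B4–B5, B5–B6, B4–B7, B2–B8

Every bag has size at most 4, so the width is 4 − 1 = 3 and tw(G) ≤ 3. For the lower bound, the 4 vertices {1, 2, 5, 8} are pairwise adjacent, and any tree decomposition puts a clique entirely inside one bag — forcing width ≥ 3. Combining the bounds, tw(G) = 3.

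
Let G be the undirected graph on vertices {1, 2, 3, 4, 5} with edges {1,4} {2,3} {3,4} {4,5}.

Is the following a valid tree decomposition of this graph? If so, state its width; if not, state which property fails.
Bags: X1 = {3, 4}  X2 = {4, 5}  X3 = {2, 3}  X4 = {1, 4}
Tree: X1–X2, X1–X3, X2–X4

Yes; width 1.

Vertex coverage: the bags together contain {1, 2, 3, 4, 5}, the full vertex set. Edge coverage: each edge of G has both endpoints in at least one bag. Running intersection: for every vertex, the bags containing it form a connected subtree. All three properties hold, so this is a valid tree decomposition of width max|bag| − 1 = 1, and hence tw(G) ≤ 1.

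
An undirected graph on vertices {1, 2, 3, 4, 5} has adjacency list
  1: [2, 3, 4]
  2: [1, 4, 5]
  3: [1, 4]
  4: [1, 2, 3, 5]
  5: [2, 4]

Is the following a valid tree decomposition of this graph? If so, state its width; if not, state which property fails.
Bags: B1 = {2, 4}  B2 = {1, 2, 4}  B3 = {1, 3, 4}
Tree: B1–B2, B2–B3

No — vertex 5 appears in no bag.

A tree decomposition must satisfy three properties: every vertex lies in some bag; for every edge, both endpoints lie together in some bag; and for every vertex, the bags containing it form a connected subtree. Here vertex 5 appears in no bag, so the decomposition is invalid.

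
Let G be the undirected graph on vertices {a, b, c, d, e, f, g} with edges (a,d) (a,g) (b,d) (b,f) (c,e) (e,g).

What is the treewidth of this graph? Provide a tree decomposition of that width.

Treewidth 1.
Bags: B1 = {c, e}  B2 = {e, g}  B3 = {a, g}  B4 = {a, d}  B5 = {b, d}  B6 = {b, f}
Tree: B1–B2, B2–B3, B3–B4, B4–B5, B5–B6

The largest bag has 2 vertices, giving width 1; this decomposition certifies tw(G) ≤ 1. Since G has at least one edge (e.g. c–e), it is not an edgeless graph, so tw(G) ≥ 1. The upper and lower bounds meet at 1, so that is the treewidth.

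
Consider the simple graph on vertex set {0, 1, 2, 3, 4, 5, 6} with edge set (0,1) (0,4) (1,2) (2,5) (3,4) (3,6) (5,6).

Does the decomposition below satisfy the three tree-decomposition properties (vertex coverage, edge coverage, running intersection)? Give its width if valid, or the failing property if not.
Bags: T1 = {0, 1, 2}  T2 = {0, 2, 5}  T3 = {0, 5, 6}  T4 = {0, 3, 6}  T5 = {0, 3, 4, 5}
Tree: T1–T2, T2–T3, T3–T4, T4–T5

No — bags containing vertex 5 are not connected in the tree.

A tree decomposition must satisfy three properties: every vertex lies in some bag; for every edge, both endpoints lie together in some bag; and for every vertex, the bags containing it form a connected subtree. Here bags containing vertex 5 are not connected in the tree, so the decomposition is invalid.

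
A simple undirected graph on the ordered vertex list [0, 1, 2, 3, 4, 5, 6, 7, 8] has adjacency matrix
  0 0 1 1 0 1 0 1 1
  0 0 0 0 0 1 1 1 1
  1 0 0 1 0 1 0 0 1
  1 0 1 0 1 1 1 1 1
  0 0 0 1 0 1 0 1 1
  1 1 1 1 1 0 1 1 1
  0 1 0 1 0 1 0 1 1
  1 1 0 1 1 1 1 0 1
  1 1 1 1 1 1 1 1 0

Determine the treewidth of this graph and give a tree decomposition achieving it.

Treewidth 4.
One optimal decomposition is:
Bags: B1 = {0, 3, 5, 7, 8}  B2 = {0, 2, 3, 5, 8}  B3 = {3, 5, 6, 7, 8}  B4 = {3, 4, 5, 7, 8}  B5 = {1, 5, 6, 7, 8}
Tree: B1–B2, B1–B3, B1–B4, B3–B5

The largest bag has 5 vertices, giving width 4; this decomposition certifies tw(G) ≤ 4. For the lower bound, the 5 vertices {1, 5, 6, 7, 8} are pairwise adjacent, and any tree decomposition puts a clique entirely inside one bag — forcing width ≥ 4. The upper and lower bounds meet at 4, so that is the treewidth.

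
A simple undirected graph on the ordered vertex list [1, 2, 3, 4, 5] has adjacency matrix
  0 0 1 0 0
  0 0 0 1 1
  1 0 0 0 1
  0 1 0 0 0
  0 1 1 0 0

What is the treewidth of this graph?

A width-1 tree decomposition is:
Bags: B1 = {1, 3}  B2 = {3, 5}  B3 = {2, 5}  B4 = {2, 4}
Tree: B1–B2, B2–B3, B3–B4
The largest bag has 2 vertices, giving width 1; this decomposition certifies tw(G) ≤ 1. Since G has at least one edge (e.g. 1–3), it is not an edgeless graph, so tw(G) ≥ 1. Therefore the treewidth is 1.

1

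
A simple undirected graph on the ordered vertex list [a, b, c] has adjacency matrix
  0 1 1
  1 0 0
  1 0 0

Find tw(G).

A width-1 tree decomposition is:
Bags: B1 = {a, b}  B2 = {a, c}
Tree: B1–B2
The largest bag has 2 vertices, giving width 1; this decomposition certifies tw(G) ≤ 1. Any graph with an edge has treewidth ≥ 1, and G has the edge a–b. Therefore the treewidth is 1.

1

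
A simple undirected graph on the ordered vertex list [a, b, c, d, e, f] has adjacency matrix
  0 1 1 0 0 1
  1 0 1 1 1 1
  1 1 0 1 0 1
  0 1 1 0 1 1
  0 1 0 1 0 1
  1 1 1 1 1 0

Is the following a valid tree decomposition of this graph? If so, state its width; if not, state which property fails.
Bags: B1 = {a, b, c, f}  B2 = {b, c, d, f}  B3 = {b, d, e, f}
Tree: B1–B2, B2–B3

Yes; width 3.

Every vertex of G appears in some bag (union = {a, b, c, d, e, f}); every edge is covered by a bag; and for each vertex v the set of bags containing v is connected in the bag tree. The decomposition is therefore valid. The largest bag has 4 vertices, so the width is 3.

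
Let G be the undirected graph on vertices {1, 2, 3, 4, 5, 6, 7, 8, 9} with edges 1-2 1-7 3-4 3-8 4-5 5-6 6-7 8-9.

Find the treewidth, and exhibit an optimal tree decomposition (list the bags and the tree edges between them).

Each bag holds 2 vertices, so the decomposition has width 1, which upper-bounds the treewidth. G has an edge, so its treewidth is at least 1. The upper and lower bounds meet at 1, so that is the treewidth.

Treewidth 1.
One optimal decomposition is:
Bags: B1 = {8, 9}  B2 = {3, 8}  B3 = {3, 4}  B4 = {4, 5}  B5 = {5, 6}  B6 = {6, 7}  B7 = {1, 7}  B8 = {1, 2}
Tree: B1–B2, B2–B3, B3–B4, B4–B5, B5–B6, B6–B7, B7–B8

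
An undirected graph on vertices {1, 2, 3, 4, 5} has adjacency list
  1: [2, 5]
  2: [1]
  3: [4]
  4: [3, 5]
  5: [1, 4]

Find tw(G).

1

A width-1 tree decomposition is:
Bags: B1 = {3, 4}  B2 = {4, 5}  B3 = {1, 5}  B4 = {1, 2}
Tree: B1–B2, B2–B3, B3–B4
Each bag holds 2 vertices, so the decomposition has width 1, which upper-bounds the treewidth. Any graph with an edge has treewidth ≥ 1, and G has the edge 3–4. Combining the bounds, tw(G) = 1.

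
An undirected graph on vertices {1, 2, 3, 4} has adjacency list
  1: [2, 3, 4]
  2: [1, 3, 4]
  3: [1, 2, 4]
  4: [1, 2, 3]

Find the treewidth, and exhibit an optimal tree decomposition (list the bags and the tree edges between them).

Treewidth 3.
Bags: B1 = {1, 2, 3, 4}
Tree: (single bag)

With just one bag of size 4, the width is 4 − 1 = 3, so tw(G) ≤ 3. For the lower bound, the 4 vertices {1, 2, 3, 4} are pairwise adjacent, and any tree decomposition puts a clique entirely inside one bag — forcing width ≥ 3. Combining the bounds, tw(G) = 3.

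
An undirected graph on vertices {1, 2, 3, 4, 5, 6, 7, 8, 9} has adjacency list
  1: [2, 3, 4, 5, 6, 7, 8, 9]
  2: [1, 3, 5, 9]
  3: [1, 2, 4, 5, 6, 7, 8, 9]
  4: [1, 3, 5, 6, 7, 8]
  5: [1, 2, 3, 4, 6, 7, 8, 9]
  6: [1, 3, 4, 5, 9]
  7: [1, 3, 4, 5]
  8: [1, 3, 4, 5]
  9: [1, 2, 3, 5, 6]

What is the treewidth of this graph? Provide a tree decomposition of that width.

Every bag has size at most 5, so the width is 5 − 1 = 4 and tw(G) ≤ 4. For the lower bound, the 5 vertices {1, 2, 3, 5, 9} are pairwise adjacent, and any tree decomposition puts a clique entirely inside one bag — forcing width ≥ 4. Combining the bounds, tw(G) = 4.

Treewidth 4.
Bags: B1 = {1, 3, 4, 5, 6}  B2 = {1, 3, 5, 6, 9}  B3 = {1, 2, 3, 5, 9}  B4 = {1, 3, 4, 5, 7}  B5 = {1, 3, 4, 5, 8}
Tree: B1–B2, B2–B3, B1–B4, B1–B5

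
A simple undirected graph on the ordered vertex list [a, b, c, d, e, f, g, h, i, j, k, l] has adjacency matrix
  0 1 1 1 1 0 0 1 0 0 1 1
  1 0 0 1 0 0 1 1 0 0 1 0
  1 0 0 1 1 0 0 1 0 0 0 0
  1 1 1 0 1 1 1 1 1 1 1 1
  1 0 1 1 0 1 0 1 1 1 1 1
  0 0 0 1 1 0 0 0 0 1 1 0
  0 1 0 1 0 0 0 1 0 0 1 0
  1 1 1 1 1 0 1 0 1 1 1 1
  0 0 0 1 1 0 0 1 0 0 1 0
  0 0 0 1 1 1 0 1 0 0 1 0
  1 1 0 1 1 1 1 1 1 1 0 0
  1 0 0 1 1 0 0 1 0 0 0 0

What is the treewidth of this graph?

4

A width-4 tree decomposition is:
Bags: B1 = {d, e, h, j, k}  B2 = {a, d, e, h, k}  B3 = {d, e, h, i, k}  B4 = {a, b, d, h, k}  B5 = {a, d, e, h, l}  B6 = {b, d, g, h, k}  B7 = {d, e, f, j, k}  B8 = {a, c, d, e, h}
Tree: B1–B2, B1–B3, B2–B4, B2–B5, B4–B6, B1–B7, B5–B8
Each bag holds 5 vertices, so the decomposition has width 4, which upper-bounds the treewidth. Conversely, {a, c, d, e, h} is a clique of size 5, and the vertices of any clique must share a bag in every tree decomposition; so some bag has ≥ 5 vertices and tw(G) ≥ 4. Therefore the treewidth is 4.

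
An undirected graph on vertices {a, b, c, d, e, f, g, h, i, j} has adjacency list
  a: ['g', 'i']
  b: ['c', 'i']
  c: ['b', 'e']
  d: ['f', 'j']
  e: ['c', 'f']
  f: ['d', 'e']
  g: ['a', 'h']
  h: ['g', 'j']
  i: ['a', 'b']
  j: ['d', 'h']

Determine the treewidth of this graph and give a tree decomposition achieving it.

Treewidth 2.
One optimal decomposition is:
Bags: B1 = {d, f, j}  B2 = {f, h, j}  B3 = {f, g, h}  B4 = {a, f, g}  B5 = {a, f, i}  B6 = {b, f, i}  B7 = {b, c, f}  B8 = {c, e, f}
Tree: B1–B2, B2–B3, B3–B4, B4–B5, B5–B6, B6–B7, B7–B8

Each bag holds 3 vertices, so the decomposition has width 2, which upper-bounds the treewidth. Since f–d–j–h–g–a–i–b–c–e–f is a cycle in G, G is not acyclic. Forests are exactly the graphs of treewidth ≤ 1, so tw(G) ≥ 2. Combining the bounds, tw(G) = 2.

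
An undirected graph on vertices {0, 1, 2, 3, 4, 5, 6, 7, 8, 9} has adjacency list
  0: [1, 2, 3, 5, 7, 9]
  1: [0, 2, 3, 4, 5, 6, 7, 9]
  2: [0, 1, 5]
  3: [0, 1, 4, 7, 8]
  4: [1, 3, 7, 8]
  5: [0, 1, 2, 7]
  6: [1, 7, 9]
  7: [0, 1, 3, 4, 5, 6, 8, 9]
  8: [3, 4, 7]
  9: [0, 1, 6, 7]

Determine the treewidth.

3

A width-3 tree decomposition is:
Bags: B1 = {0, 1, 5, 7}  B2 = {0, 1, 3, 7}  B3 = {0, 1, 7, 9}  B4 = {1, 6, 7, 9}  B5 = {1, 3, 4, 7}  B6 = {0, 1, 2, 5}  B7 = {3, 4, 7, 8}
Tree: B1–B2, B1–B3, B3–B4, B2–B5, B1–B6, B5–B7
Each bag holds 4 vertices, so the decomposition has width 3, which upper-bounds the treewidth. For the lower bound, the 4 vertices {3, 4, 7, 8} are pairwise adjacent, and any tree decomposition puts a clique entirely inside one bag — forcing width ≥ 3. The upper and lower bounds meet at 3, so that is the treewidth.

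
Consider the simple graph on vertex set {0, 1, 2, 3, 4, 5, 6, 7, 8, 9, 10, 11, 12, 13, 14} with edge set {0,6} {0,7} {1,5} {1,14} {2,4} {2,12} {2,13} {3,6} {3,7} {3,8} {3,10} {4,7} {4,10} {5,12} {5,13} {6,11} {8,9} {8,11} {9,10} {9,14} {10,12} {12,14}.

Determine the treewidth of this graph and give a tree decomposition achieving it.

Every bag has size at most 4, so the width is 4 − 1 = 3 and tw(G) ≤ 3. For the lower bound: the 4 vertex sets {1,5,13}, {2}, {12}, {4,9,10,14} are disjoint, each induces a connected subgraph, and every pair is joined by at least one edge of G. Contracting each set to a single vertex therefore yields K_{4} as a minor, and since treewidth is minor-monotone, tw(G) ≥ tw(K_{4}) = 3. The upper and lower bounds meet at 3, so that is the treewidth.

Treewidth 3.
One such decomposition:
Bags: B1 = {1, 2, 5, 13}  B2 = {1, 2, 5, 12}  B3 = {1, 2, 12, 14}  B4 = {2, 4, 12, 14}  B5 = {4, 10, 12, 14}  B6 = {4, 9, 10, 14}  B7 = {4, 7, 9, 10}  B8 = {3, 7, 9, 10}  B9 = {3, 7, 8, 9}  B10 = {0, 3, 7, 8}  B11 = {0, 3, 6, 8}  B12 = {0, 6, 8, 11}
Tree: B1–B2, B2–B3, B3–B4, B4–B5, B5–B6, B6–B7, B7–B8, B8–B9, B9–B10, B10–B11, B11–B12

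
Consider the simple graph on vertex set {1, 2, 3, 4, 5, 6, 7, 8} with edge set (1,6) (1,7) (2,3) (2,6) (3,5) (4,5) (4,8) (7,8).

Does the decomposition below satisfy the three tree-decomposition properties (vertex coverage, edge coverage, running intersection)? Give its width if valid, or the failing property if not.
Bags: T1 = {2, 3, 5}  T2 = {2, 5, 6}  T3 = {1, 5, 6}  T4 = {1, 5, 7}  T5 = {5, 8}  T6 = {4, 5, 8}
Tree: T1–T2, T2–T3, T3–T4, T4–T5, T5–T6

A tree decomposition must satisfy three properties: every vertex lies in some bag; for every edge, both endpoints lie together in some bag; and for every vertex, the bags containing it form a connected subtree. Here edge (7,8) lies in no bag, so the decomposition is invalid.

No — edge (7,8) lies in no bag.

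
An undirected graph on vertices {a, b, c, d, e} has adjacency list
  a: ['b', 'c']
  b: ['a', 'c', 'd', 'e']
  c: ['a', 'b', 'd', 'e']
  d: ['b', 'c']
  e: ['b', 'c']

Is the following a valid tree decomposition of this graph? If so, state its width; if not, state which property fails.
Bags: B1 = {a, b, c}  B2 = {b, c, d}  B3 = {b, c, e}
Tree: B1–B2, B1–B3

Checking the three conditions: (i) the bags cover all of {a, b, c, d, e}; (ii) for each edge, some bag contains both endpoints; (iii) the bags containing any fixed vertex form a subtree. All hold, so the decomposition is valid with width 3 − 1 = 2.

Yes; width 2.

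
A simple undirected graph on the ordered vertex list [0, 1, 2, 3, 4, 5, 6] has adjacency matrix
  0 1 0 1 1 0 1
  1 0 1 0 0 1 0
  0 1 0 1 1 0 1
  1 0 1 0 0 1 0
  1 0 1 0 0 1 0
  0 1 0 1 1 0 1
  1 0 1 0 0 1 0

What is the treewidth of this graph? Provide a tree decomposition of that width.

Treewidth 3.
One optimal decomposition is:
Bags: B1 = {0, 2, 5, 6}  B2 = {0, 2, 3, 5}  B3 = {0, 1, 2, 5}  B4 = {0, 2, 4, 5}
Tree: B1–B2, B2–B3, B3–B4

The largest bag has 4 vertices, giving width 3; this decomposition certifies tw(G) ≤ 3. For the lower bound: the 4 vertex sets {5,6}, {2,3}, {0}, {1} are disjoint, each induces a connected subgraph, and every pair is joined by at least one edge of G. Contracting each set to a single vertex therefore yields K_{4} as a minor, and since treewidth is minor-monotone, tw(G) ≥ tw(K_{4}) = 3. The upper and lower bounds meet at 3, so that is the treewidth.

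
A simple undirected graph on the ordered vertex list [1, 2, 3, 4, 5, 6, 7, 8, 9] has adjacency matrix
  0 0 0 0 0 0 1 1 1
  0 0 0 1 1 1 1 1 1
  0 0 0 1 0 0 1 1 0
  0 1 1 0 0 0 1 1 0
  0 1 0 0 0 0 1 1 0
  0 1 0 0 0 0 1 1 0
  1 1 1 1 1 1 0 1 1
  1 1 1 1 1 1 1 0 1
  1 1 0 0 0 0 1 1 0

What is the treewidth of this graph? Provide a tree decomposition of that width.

Treewidth 3.
Bags: B1 = {2, 4, 7, 8}  B2 = {2, 5, 7, 8}  B3 = {2, 6, 7, 8}  B4 = {2, 7, 8, 9}  B5 = {3, 4, 7, 8}  B6 = {1, 7, 8, 9}
Tree: B1–B2, B1–B3, B2–B4, B1–B5, B4–B6

Every bag has size at most 4, so the width is 4 − 1 = 3 and tw(G) ≤ 3. Conversely, {1, 7, 8, 9} is a clique of size 4, and the vertices of any clique must share a bag in every tree decomposition; so some bag has ≥ 4 vertices and tw(G) ≥ 3. Hence tw(G) = 3 exactly.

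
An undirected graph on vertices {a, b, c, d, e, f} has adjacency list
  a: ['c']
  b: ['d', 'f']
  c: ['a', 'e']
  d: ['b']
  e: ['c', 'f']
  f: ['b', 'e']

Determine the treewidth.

A width-1 tree decomposition is:
Bags: B1 = {a, c}  B2 = {c, e}  B3 = {e, f}  B4 = {b, f}  B5 = {b, d}
Tree: B1–B2, B2–B3, B3–B4, B4–B5
Every bag has size at most 2, so the width is 2 − 1 = 1 and tw(G) ≤ 1. Since G has at least one edge (e.g. a–c), it is not an edgeless graph, so tw(G) ≥ 1. Hence tw(G) = 1 exactly.

1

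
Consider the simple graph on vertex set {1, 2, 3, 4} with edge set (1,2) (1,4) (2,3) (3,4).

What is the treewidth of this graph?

2

A width-2 tree decomposition is:
Bags: B1 = {2, 3, 4}  B2 = {1, 2, 4}
Tree: B1–B2
Every bag has size at most 3, so the width is 3 − 1 = 2 and tw(G) ≤ 2. The edges 2–3–4–1–2 form a cycle, so G is not a tree and its treewidth is at least 2. Therefore the treewidth is 2.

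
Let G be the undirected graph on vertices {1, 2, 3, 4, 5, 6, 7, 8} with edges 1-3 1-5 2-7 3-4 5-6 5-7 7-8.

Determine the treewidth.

A width-1 tree decomposition is:
Bags: B1 = {1, 3}  B2 = {1, 5}  B3 = {5, 7}  B4 = {2, 7}  B5 = {3, 4}  B6 = {7, 8}  B7 = {5, 6}
Tree: B1–B2, B2–B3, B3–B4, B1–B5, B4–B6, B3–B7
Each bag holds 2 vertices, so the decomposition has width 1, which upper-bounds the treewidth. Since G has at least one edge (e.g. 1–3), it is not an edgeless graph, so tw(G) ≥ 1. Therefore the treewidth is 1.

1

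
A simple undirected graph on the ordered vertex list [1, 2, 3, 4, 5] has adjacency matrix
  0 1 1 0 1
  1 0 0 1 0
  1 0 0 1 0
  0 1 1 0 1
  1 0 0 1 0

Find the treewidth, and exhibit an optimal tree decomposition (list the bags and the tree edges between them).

Treewidth 2.
Bags: B1 = {1, 3, 4}  B2 = {1, 2, 4}  B3 = {1, 4, 5}
Tree: B1–B2, B2–B3

Every bag has size at most 3, so the width is 3 − 1 = 2 and tw(G) ≤ 2. Since 3–4–2–1–3 is a cycle in G, G is not acyclic. Forests are exactly the graphs of treewidth ≤ 1, so tw(G) ≥ 2. Therefore the treewidth is 2.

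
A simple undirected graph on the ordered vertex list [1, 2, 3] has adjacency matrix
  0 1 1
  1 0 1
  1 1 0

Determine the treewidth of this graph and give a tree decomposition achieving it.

Treewidth 2.
One such decomposition:
Bags: B1 = {1, 2, 3}
Tree: (single bag)

A single bag containing all 3 vertices is trivially a valid decomposition of width 2. Conversely, {1, 2, 3} is a clique of size 3, and the vertices of any clique must share a bag in every tree decomposition; so some bag has ≥ 3 vertices and tw(G) ≥ 2. The upper and lower bounds meet at 2, so that is the treewidth.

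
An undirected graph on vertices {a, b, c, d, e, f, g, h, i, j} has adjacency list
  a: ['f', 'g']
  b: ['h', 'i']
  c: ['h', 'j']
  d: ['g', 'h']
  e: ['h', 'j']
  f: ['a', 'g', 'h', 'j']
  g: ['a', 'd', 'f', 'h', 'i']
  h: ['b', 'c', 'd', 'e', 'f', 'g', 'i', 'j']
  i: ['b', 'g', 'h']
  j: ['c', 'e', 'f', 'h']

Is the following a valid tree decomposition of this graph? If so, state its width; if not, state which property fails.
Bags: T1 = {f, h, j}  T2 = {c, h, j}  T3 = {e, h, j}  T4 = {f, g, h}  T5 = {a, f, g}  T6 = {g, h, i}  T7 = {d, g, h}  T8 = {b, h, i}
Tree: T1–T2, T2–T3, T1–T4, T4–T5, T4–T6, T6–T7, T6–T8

Vertex coverage: the bags together contain {a, b, c, d, e, f, g, h, i, j}, the full vertex set. Edge coverage: each edge of G has both endpoints in at least one bag. Running intersection: for every vertex, the bags containing it form a connected subtree. All three properties hold, so this is a valid tree decomposition of width max|bag| − 1 = 2, and hence tw(G) ≤ 2.

Yes; width 2.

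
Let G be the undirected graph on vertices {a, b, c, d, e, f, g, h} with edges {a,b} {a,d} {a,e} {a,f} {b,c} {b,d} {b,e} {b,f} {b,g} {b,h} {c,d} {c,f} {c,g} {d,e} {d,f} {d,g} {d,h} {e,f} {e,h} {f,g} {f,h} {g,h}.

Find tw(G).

A width-4 tree decomposition is:
Bags: B1 = {b, d, e, f, h}  B2 = {b, d, f, g, h}  B3 = {a, b, d, e, f}  B4 = {b, c, d, f, g}
Tree: B1–B2, B1–B3, B2–B4
Each bag holds 5 vertices, so the decomposition has width 4, which upper-bounds the treewidth. For the lower bound, the 5 vertices {b, d, f, g, h} are pairwise adjacent, and any tree decomposition puts a clique entirely inside one bag — forcing width ≥ 4. Combining the bounds, tw(G) = 4.

4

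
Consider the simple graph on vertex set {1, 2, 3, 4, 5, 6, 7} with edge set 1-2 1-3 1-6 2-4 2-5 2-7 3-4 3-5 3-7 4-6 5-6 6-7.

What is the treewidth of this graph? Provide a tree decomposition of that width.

Every bag has size at most 4, so the width is 4 − 1 = 3 and tw(G) ≤ 3. For the lower bound: the 4 vertex sets {3,4}, {6,7}, {2}, {1} are disjoint, each induces a connected subgraph, and every pair is joined by at least one edge of G. Contracting each set to a single vertex therefore yields K_{4} as a minor, and since treewidth is minor-monotone, tw(G) ≥ tw(K_{4}) = 3. Therefore the treewidth is 3.

Treewidth 3.
Bags: B1 = {2, 3, 4, 6}  B2 = {2, 3, 6, 7}  B3 = {1, 2, 3, 6}  B4 = {2, 3, 5, 6}
Tree: B1–B2, B2–B3, B3–B4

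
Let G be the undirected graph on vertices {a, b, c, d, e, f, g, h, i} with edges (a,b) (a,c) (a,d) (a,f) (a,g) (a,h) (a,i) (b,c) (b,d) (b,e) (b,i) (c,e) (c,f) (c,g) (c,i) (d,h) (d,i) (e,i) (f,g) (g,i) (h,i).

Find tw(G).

3

A width-3 tree decomposition is:
Bags: B1 = {a, b, d, i}  B2 = {a, d, h, i}  B3 = {a, b, c, i}  B4 = {a, c, g, i}  B5 = {b, c, e, i}  B6 = {a, c, f, g}
Tree: B1–B2, B1–B3, B3–B4, B3–B5, B4–B6
Every bag has size at most 4, so the width is 4 − 1 = 3 and tw(G) ≤ 3. Conversely, {a, c, f, g} is a clique of size 4, and the vertices of any clique must share a bag in every tree decomposition; so some bag has ≥ 4 vertices and tw(G) ≥ 3. The upper and lower bounds meet at 3, so that is the treewidth.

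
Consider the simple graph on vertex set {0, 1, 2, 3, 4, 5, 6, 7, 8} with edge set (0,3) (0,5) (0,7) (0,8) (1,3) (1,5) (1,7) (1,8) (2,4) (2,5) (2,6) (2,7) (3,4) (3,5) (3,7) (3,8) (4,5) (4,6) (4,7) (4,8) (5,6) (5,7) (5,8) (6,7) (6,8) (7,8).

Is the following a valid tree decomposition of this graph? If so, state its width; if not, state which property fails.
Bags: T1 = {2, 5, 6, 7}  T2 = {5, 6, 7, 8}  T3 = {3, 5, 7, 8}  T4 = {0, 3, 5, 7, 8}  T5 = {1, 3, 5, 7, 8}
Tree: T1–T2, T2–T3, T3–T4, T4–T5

A tree decomposition must satisfy three properties: every vertex lies in some bag; for every edge, both endpoints lie together in some bag; and for every vertex, the bags containing it form a connected subtree. Here vertex 4 appears in no bag, so the decomposition is invalid.

No — vertex 4 appears in no bag.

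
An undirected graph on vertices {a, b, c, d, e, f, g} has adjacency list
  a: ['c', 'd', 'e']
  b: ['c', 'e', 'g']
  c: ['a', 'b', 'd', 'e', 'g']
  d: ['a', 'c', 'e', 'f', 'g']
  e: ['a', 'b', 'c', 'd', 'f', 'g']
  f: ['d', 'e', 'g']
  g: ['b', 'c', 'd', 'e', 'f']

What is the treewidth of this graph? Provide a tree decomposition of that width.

Each bag holds 4 vertices, so the decomposition has width 3, which upper-bounds the treewidth. For the lower bound, the 4 vertices {c, d, e, g} are pairwise adjacent, and any tree decomposition puts a clique entirely inside one bag — forcing width ≥ 3. The upper and lower bounds meet at 3, so that is the treewidth.

Treewidth 3.
One optimal decomposition is:
Bags: B1 = {b, c, e, g}  B2 = {c, d, e, g}  B3 = {d, e, f, g}  B4 = {a, c, d, e}
Tree: B1–B2, B2–B3, B2–B4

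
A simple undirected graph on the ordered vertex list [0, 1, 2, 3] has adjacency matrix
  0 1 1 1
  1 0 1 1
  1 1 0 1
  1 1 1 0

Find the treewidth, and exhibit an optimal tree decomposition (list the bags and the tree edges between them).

Treewidth 3.
One such decomposition:
Bags: B1 = {0, 1, 2, 3}
Tree: (single bag)

With just one bag of size 4, the width is 4 − 1 = 3, so tw(G) ≤ 3. For the lower bound, the 4 vertices {0, 1, 2, 3} are pairwise adjacent, and any tree decomposition puts a clique entirely inside one bag — forcing width ≥ 3. Hence tw(G) = 3 exactly.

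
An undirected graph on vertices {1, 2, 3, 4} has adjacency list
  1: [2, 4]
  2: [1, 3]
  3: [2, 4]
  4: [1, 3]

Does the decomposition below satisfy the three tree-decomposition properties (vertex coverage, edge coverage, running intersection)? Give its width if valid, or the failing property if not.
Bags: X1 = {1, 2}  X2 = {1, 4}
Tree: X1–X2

No — vertex 3 appears in no bag.

A tree decomposition must satisfy three properties: every vertex lies in some bag; for every edge, both endpoints lie together in some bag; and for every vertex, the bags containing it form a connected subtree. Here vertex 3 appears in no bag, so the decomposition is invalid.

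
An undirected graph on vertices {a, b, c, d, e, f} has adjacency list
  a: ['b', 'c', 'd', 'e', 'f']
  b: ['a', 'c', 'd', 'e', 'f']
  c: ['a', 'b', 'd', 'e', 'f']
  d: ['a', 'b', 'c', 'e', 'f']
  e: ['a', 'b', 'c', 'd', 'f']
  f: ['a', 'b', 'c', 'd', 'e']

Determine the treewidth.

5

A width-5 tree decomposition is:
Bags: B1 = {a, b, c, d, e, f}
Tree: (single bag)
A single bag containing all 6 vertices is trivially a valid decomposition of width 5. For the lower bound, the 6 vertices {a, b, c, d, e, f} are pairwise adjacent, and any tree decomposition puts a clique entirely inside one bag — forcing width ≥ 5. Combining the bounds, tw(G) = 5.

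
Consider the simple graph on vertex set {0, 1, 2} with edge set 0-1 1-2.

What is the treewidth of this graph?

A width-1 tree decomposition is:
Bags: B1 = {1, 2}  B2 = {0, 1}
Tree: B1–B2
Each bag holds 2 vertices, so the decomposition has width 1, which upper-bounds the treewidth. Any graph with an edge has treewidth ≥ 1, and G has the edge 1–2. The upper and lower bounds meet at 1, so that is the treewidth.

1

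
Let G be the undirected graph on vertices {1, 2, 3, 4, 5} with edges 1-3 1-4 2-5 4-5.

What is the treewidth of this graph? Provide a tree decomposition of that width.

Each bag holds 2 vertices, so the decomposition has width 1, which upper-bounds the treewidth. Any graph with an edge has treewidth ≥ 1, and G has the edge 4–1. Therefore the treewidth is 1.

Treewidth 1.
One such decomposition:
Bags: B1 = {1, 4}  B2 = {1, 3}  B3 = {4, 5}  B4 = {2, 5}
Tree: B1–B2, B1–B3, B3–B4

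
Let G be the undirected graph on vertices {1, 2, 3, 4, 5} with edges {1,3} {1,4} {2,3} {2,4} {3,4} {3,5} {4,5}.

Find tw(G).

2

A width-2 tree decomposition is:
Bags: B1 = {1, 3, 4}  B2 = {3, 4, 5}  B3 = {2, 3, 4}
Tree: B1–B2, B2–B3
Every bag has size at most 3, so the width is 3 − 1 = 2 and tw(G) ≤ 2. For the lower bound, the 3 vertices {1, 3, 4} are pairwise adjacent, and any tree decomposition puts a clique entirely inside one bag — forcing width ≥ 2. Combining the bounds, tw(G) = 2.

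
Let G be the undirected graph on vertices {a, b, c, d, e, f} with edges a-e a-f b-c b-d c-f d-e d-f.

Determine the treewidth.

A width-2 tree decomposition is:
Bags: B1 = {b, c, f}  B2 = {b, d, f}  B3 = {a, d, f}  B4 = {a, d, e}
Tree: B1–B2, B2–B3, B3–B4
The largest bag has 3 vertices, giving width 2; this decomposition certifies tw(G) ≤ 2. For the lower bound, G contains the cycle c–b–d–f–c, so G is not a forest; only forests have treewidth ≤ 1, hence tw(G) ≥ 2. The upper and lower bounds meet at 2, so that is the treewidth.

2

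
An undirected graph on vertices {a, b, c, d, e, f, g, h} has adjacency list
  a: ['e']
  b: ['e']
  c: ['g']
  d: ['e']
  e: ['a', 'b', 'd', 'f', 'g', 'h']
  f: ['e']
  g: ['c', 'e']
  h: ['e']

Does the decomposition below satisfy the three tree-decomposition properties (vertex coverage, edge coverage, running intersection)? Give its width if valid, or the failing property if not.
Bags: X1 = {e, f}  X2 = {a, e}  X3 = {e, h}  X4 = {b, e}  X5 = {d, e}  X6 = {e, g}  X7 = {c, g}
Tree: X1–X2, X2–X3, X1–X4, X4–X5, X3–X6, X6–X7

Checking the three conditions: (i) the bags cover all of {a, b, c, d, e, f, g, h}; (ii) for each edge, some bag contains both endpoints; (iii) the bags containing any fixed vertex form a subtree. All hold, so the decomposition is valid with width 2 − 1 = 1.

Yes; width 1.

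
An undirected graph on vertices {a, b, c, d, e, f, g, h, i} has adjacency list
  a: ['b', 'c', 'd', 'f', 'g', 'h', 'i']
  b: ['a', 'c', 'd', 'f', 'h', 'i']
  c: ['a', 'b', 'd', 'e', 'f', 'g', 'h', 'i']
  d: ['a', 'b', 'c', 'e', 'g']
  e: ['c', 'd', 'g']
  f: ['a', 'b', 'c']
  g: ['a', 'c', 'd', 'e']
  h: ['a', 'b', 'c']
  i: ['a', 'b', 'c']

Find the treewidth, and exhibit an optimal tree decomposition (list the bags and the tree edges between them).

Treewidth 3.
One optimal decomposition is:
Bags: B1 = {a, b, c, d}  B2 = {a, c, d, g}  B3 = {a, b, c, f}  B4 = {a, b, c, i}  B5 = {c, d, e, g}  B6 = {a, b, c, h}
Tree: B1–B2, B1–B3, B1–B4, B2–B5, B1–B6

Each bag holds 4 vertices, so the decomposition has width 3, which upper-bounds the treewidth. Conversely, {c, d, e, g} is a clique of size 4, and the vertices of any clique must share a bag in every tree decomposition; so some bag has ≥ 4 vertices and tw(G) ≥ 3. The upper and lower bounds meet at 3, so that is the treewidth.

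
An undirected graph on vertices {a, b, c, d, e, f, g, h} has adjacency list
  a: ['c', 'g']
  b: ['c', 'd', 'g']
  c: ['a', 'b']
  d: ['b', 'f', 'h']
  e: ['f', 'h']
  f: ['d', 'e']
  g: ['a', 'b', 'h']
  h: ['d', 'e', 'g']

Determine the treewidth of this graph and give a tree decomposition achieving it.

Each bag holds 3 vertices, so the decomposition has width 2, which upper-bounds the treewidth. For the lower bound, G contains the cycle e–f–d–h–e, so G is not a forest; only forests have treewidth ≤ 1, hence tw(G) ≥ 2. Therefore the treewidth is 2.

Treewidth 2.
Bags: B1 = {e, f, h}  B2 = {d, f, h}  B3 = {d, g, h}  B4 = {b, d, g}  B5 = {a, b, g}  B6 = {a, b, c}
Tree: B1–B2, B2–B3, B3–B4, B4–B5, B5–B6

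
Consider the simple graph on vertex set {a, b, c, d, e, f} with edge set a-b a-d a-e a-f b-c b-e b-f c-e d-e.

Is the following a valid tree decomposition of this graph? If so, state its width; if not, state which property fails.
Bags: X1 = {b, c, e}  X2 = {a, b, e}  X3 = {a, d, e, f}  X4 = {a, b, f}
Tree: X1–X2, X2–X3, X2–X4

A tree decomposition must satisfy three properties: every vertex lies in some bag; for every edge, both endpoints lie together in some bag; and for every vertex, the bags containing it form a connected subtree. Here bags containing vertex f are not connected in the tree, so the decomposition is invalid.

No — bags containing vertex f are not connected in the tree.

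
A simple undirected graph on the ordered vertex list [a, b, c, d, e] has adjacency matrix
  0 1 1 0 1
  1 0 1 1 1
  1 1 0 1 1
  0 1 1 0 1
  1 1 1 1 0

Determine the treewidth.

3

A width-3 tree decomposition is:
Bags: B1 = {a, b, c, e}  B2 = {b, c, d, e}
Tree: B1–B2
The largest bag has 4 vertices, giving width 3; this decomposition certifies tw(G) ≤ 3. Conversely, {b, c, d, e} is a clique of size 4, and the vertices of any clique must share a bag in every tree decomposition; so some bag has ≥ 4 vertices and tw(G) ≥ 3. Hence tw(G) = 3 exactly.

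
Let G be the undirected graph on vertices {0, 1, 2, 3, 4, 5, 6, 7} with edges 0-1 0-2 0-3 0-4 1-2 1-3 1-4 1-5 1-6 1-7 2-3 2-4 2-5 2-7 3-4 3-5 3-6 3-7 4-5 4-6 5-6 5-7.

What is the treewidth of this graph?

4

A width-4 tree decomposition is:
Bags: B1 = {1, 2, 3, 4, 5}  B2 = {1, 3, 4, 5, 6}  B3 = {1, 2, 3, 5, 7}  B4 = {0, 1, 2, 3, 4}
Tree: B1–B2, B1–B3, B1–B4
The largest bag has 5 vertices, giving width 4; this decomposition certifies tw(G) ≤ 4. Conversely, {0, 1, 2, 3, 4} is a clique of size 5, and the vertices of any clique must share a bag in every tree decomposition; so some bag has ≥ 5 vertices and tw(G) ≥ 4. Therefore the treewidth is 4.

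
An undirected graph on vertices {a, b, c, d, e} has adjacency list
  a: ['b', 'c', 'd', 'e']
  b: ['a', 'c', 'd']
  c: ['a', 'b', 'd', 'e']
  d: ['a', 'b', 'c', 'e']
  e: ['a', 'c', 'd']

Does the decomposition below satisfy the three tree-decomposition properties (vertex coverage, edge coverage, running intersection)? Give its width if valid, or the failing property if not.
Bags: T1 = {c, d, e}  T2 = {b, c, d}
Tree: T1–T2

A tree decomposition must satisfy three properties: every vertex lies in some bag; for every edge, both endpoints lie together in some bag; and for every vertex, the bags containing it form a connected subtree. Here vertex a appears in no bag, so the decomposition is invalid.

No — vertex a appears in no bag.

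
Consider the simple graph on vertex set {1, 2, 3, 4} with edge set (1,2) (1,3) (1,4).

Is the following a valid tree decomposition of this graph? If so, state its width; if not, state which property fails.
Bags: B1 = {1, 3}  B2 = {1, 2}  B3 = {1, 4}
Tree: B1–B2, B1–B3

Yes; width 1.

Vertex coverage: the bags together contain {1, 2, 3, 4}, the full vertex set. Edge coverage: each edge of G has both endpoints in at least one bag. Running intersection: for every vertex, the bags containing it form a connected subtree. All three properties hold, so this is a valid tree decomposition of width max|bag| − 1 = 1, and hence tw(G) ≤ 1.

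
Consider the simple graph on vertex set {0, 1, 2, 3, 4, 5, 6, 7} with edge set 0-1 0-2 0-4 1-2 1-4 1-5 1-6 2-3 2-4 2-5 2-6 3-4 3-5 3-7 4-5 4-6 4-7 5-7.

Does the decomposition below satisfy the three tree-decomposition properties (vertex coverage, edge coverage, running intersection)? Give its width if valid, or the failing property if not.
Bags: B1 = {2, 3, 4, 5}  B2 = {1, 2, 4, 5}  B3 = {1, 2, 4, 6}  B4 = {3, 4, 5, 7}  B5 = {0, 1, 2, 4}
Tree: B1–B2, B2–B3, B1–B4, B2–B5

Every vertex of G appears in some bag (union = {0, 1, 2, 3, 4, 5, 6, 7}); every edge is covered by a bag; and for each vertex v the set of bags containing v is connected in the bag tree. The decomposition is therefore valid. The largest bag has 4 vertices, so the width is 3.

Yes; width 3.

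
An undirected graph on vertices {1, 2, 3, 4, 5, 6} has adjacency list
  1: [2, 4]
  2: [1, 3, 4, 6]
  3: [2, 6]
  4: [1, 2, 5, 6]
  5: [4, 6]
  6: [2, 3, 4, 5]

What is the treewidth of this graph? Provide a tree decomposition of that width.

Treewidth 2.
Bags: B1 = {2, 4, 6}  B2 = {4, 5, 6}  B3 = {2, 3, 6}  B4 = {1, 2, 4}
Tree: B1–B2, B1–B3, B1–B4

The largest bag has 3 vertices, giving width 2; this decomposition certifies tw(G) ≤ 2. Conversely, {2, 3, 6} is a clique of size 3, and the vertices of any clique must share a bag in every tree decomposition; so some bag has ≥ 3 vertices and tw(G) ≥ 2. Combining the bounds, tw(G) = 2.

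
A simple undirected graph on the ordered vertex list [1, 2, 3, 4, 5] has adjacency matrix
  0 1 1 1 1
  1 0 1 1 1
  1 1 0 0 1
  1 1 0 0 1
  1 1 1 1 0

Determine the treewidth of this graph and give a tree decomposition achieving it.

Every bag has size at most 4, so the width is 4 − 1 = 3 and tw(G) ≤ 3. Conversely, {1, 2, 3, 5} is a clique of size 4, and the vertices of any clique must share a bag in every tree decomposition; so some bag has ≥ 4 vertices and tw(G) ≥ 3. Combining the bounds, tw(G) = 3.

Treewidth 3.
Bags: B1 = {1, 2, 3, 5}  B2 = {1, 2, 4, 5}
Tree: B1–B2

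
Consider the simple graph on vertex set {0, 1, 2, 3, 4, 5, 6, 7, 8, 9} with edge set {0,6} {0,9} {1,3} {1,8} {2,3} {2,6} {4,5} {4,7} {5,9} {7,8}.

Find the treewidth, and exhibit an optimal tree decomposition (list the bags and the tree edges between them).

Each bag holds 3 vertices, so the decomposition has width 2, which upper-bounds the treewidth. For the lower bound, G contains the cycle 1–3–2–6–0–9–5–4–7–8–1, so G is not a forest; only forests have treewidth ≤ 1, hence tw(G) ≥ 2. The upper and lower bounds meet at 2, so that is the treewidth.

Treewidth 2.
One such decomposition:
Bags: B1 = {1, 2, 3}  B2 = {1, 2, 6}  B3 = {0, 1, 6}  B4 = {0, 1, 9}  B5 = {1, 5, 9}  B6 = {1, 4, 5}  B7 = {1, 4, 7}  B8 = {1, 7, 8}
Tree: B1–B2, B2–B3, B3–B4, B4–B5, B5–B6, B6–B7, B7–B8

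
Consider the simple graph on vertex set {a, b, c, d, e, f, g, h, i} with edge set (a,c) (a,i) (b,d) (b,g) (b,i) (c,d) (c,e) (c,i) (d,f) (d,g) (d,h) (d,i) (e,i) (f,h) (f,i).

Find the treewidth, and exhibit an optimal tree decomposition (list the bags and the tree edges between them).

Treewidth 2.
One such decomposition:
Bags: B1 = {d, f, i}  B2 = {c, d, i}  B3 = {a, c, i}  B4 = {b, d, i}  B5 = {d, f, h}  B6 = {c, e, i}  B7 = {b, d, g}
Tree: B1–B2, B2–B3, B1–B4, B1–B5, B2–B6, B4–B7

Each bag holds 3 vertices, so the decomposition has width 2, which upper-bounds the treewidth. Conversely, {b, d, g} is a clique of size 3, and the vertices of any clique must share a bag in every tree decomposition; so some bag has ≥ 3 vertices and tw(G) ≥ 2. Combining the bounds, tw(G) = 2.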